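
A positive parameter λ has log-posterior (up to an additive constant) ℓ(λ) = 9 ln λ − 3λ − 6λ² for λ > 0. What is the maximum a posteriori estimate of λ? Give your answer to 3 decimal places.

ℓ'(λ) = 9/λ − 3 − 12λ. Setting this to zero and multiplying by λ: 12λ² + 3λ − 9 = 0.
λ = (−3 + √(3² + 4·12·9)) / (2·12) = (−3 + √441) / 24 = (−3 + 21)/24 = 3/4.
ℓ''(λ) = −9/λ² − 12 < 0, confirming a maximum.

λ̂_MAP = 0.750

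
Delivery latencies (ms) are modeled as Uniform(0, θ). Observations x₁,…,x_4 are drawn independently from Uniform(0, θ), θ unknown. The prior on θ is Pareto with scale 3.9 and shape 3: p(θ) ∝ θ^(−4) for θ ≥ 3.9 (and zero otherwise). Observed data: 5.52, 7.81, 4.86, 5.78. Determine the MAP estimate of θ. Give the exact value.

θ̂_MAP = 7.81

The Uniform(0, θ) likelihood is θ^(−n) for θ ≥ max(xᵢ), zero otherwise. Here max(xᵢ) = 7.81.
Posterior ∝ θ^(−4) · θ^(−4) = θ^(−8) on θ ≥ max(3.9, 7.81) = 7.81.
This density is strictly decreasing in θ, so the posterior mode lies at the lower boundary of the support.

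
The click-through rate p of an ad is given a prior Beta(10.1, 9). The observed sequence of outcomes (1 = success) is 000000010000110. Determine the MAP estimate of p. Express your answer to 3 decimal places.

Prior: Beta(10.1, 9).
Data: 3 successes in 15 trials (from the sequence). The binomial likelihood contributes p^3(1−p)^12, so the posterior is Beta(10.1+3, 9+12) = Beta(13.1, 21).
For Beta(a, b) with a, b > 1 the mode is (a−1)/(a+b−2) = 12.1/32.1 ≈ 0.377.

p̂_MAP = 0.377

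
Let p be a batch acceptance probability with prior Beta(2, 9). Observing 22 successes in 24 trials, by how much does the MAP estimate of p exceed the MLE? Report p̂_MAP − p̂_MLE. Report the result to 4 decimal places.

MAP − MLE = -0.2197

Posterior is Beta(24, 11); MAP = (24−1)/(35−2) = 23/33 ≈ 0.69697.
MLE ignores the prior: p̂_MLE = k/n = 22/24 ≈ 0.91667.
Difference = 23/33 − 22/24 = -29/132 ≈ -0.2197.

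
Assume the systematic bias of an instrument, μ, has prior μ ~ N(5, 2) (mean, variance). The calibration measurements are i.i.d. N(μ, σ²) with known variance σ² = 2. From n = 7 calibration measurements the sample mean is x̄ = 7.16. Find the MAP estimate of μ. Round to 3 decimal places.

n = 7, x̄ = 7.16.
For a Normal prior and Normal likelihood with known variance, the posterior is Normal; its mode equals its mean, the precision-weighted average.
Prior precision 1/σ₀² = 1/2 = 0.5; data precision n/σ² = 7/2 = 3.5.
μ̂ = (0.5·5 + 3.5·7.16) / (0.5 + 3.5) = 27.56/4 = 6.890.

μ̂_MAP = 6.890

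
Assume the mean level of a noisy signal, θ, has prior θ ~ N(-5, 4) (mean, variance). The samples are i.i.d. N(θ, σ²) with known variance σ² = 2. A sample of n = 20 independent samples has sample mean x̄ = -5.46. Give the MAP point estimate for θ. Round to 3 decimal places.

θ̂_MAP = -5.449

n = 20, x̄ = -5.46.
For a Normal prior and Normal likelihood with known variance, the posterior is Normal; its mode equals its mean, the precision-weighted average.
Prior precision 1/σ₀² = 1/4 = 0.25; data precision n/σ² = 20/2 = 10.
θ̂ = (0.25·(-5) + 10·(-5.46)) / (0.25 + 10) = (-55.85)/10.25 = -1117/205 ≈ -5.449.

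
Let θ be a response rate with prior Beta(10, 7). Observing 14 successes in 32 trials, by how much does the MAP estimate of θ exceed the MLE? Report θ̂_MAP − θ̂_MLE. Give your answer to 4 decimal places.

MAP − MLE = 0.0519

Posterior is Beta(24, 25); MAP = (24−1)/(49−2) = 23/47 ≈ 0.48936.
MLE ignores the prior: θ̂_MLE = k/n = 14/32 ≈ 0.43750.
Difference = 23/47 − 14/32 = 39/752 ≈ 0.0519.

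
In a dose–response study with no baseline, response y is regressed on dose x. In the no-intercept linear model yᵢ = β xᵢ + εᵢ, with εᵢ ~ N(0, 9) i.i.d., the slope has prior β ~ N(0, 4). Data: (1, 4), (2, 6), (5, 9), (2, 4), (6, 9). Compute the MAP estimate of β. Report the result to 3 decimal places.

β̂_MAP = 1.702

log p(β | y) = −Σ(yᵢ − βxᵢ)²/(2·9) − β²/(2·4) + const.
Setting the derivative to zero: Σxᵢ(yᵢ − βxᵢ)/9 − β/4 = 0, so β = Σxᵢyᵢ / (Σxᵢ² + σ²/τ²).
Σxᵢyᵢ = 1·4 + 2·6 + 5·9 + 2·4 + 6·9 = 123; Σxᵢ² = 70; σ²/τ² = 2.25.
β̂_MAP = 123 / (70 + 2.25) = 123/72.25 ≈ 1.702.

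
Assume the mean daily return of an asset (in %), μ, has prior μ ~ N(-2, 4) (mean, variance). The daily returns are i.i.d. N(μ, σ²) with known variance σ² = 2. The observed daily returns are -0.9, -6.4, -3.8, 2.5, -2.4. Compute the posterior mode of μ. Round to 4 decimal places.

μ̂_MAP = -2.1818

n = 5; x̄ = ((-0.9) + (-6.4) + (-3.8) + 2.5 + (-2.4))/5 = -11/5 = -2.2.
For a Normal prior and Normal likelihood with known variance, the posterior is Normal; its mode equals its mean, the precision-weighted average.
Prior precision 1/σ₀² = 1/4 = 0.25; data precision n/σ² = 5/2 = 2.5.
μ̂ = (0.25·(-2) + 2.5·(-2.2)) / (0.25 + 2.5) = (-6)/2.75 = -24/11 ≈ -2.1818.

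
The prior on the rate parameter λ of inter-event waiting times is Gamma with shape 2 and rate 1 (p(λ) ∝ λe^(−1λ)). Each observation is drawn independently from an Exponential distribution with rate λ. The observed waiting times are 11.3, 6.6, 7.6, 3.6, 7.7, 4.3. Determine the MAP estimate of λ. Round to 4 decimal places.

λ̂_MAP = 0.1663

The Exponential(rate=λ) likelihood is ∝ λ^n e^(−λΣtᵢ). Here n = 6 and Σtᵢ = 11.3 + 6.6 + 7.6 + 3.6 + 7.7 + 4.3 = 41.1.
Posterior ∝ λe^(−1λ) · λ^6e^(−41.1λ) = λ^7e^(−42.1λ), i.e. Gamma(8, 42.1).
Mode = (a−1)/b = 7/42.1 ≈ 0.1663.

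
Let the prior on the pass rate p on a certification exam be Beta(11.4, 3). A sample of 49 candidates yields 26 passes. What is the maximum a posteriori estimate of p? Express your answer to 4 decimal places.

p̂_MAP = 0.5928

Prior: Beta(11.4, 3).
Data: 26 successes in 49 trials. The binomial likelihood contributes p^26(1−p)^23, so the posterior is Beta(11.4+26, 3+23) = Beta(37.4, 26).
For Beta(a, b) with a, b > 1 the mode is (a−1)/(a+b−2) = 36.4/61.4 ≈ 0.5928.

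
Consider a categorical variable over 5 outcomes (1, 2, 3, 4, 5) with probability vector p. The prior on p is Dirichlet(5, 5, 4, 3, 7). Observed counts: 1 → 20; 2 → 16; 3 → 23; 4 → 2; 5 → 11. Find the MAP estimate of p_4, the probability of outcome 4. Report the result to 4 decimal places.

The posterior is Dirichlet(αᵢ + nᵢ) = Dirichlet(25, 21, 27, 5, 18).
For a Dirichlet(a₁,…,a_K) with all aᵢ > 1, the mode has j-th component (aⱼ − 1)/(Σaᵢ − K).
Here Σaᵢ = 96 and K = 5, so p_4 = (5 − 1)/(96 − 5) = 4/91 ≈ 0.0440.

MAP estimate: 0.0440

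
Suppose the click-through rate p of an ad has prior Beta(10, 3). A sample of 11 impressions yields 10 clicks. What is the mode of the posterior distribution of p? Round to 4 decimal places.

p̂_MAP = 0.8636

Prior: Beta(10, 3).
Data: 10 successes in 11 trials. The binomial likelihood contributes p^10(1−p)^1, so the posterior is Beta(10+10, 3+1) = Beta(20, 4).
For Beta(a, b) with a, b > 1 the mode is (a−1)/(a+b−2) = 19/22 ≈ 0.8636.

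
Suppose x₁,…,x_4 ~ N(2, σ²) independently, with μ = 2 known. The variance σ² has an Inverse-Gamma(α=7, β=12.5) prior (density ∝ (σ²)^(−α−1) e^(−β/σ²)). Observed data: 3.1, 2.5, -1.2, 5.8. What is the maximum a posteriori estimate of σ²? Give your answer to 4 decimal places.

σ̂²_MAP = 2.5570

Sum of squared deviations about the known mean: SS = (3.1−2)² + (2.5−2)² + (-1.2−2)² + (5.8−2)² = 26.14.
The Normal likelihood contributes (σ²)^(−n/2) exp(−SS/(2σ²)), so the posterior is Inverse-Gamma(α + n/2, β + SS/2) = Inverse-Gamma(9, 25.57).
The mode of Inverse-Gamma(a, b) is b/(a+1) = 25.57/10 ≈ 2.5570.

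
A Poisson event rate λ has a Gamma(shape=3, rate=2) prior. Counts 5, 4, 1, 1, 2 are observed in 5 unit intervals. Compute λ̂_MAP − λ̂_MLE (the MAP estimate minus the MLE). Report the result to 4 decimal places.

MAP − MLE = -0.4571

Σxᵢ = 13. Posterior is Gamma(16, 7); MAP = (16−1)/7 = 15/7 ≈ 2.14286.
MLE = x̄ = 13/5 ≈ 2.60000.
Difference = 15/7 − 13/5 = -16/35 ≈ -0.4571.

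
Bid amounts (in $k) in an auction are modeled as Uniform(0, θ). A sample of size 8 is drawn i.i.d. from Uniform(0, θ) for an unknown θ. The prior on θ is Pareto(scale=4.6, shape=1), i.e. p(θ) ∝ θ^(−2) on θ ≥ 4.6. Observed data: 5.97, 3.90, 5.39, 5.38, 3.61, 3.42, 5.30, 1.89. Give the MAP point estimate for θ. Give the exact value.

The Uniform(0, θ) likelihood is θ^(−n) for θ ≥ max(xᵢ), zero otherwise. Here max(xᵢ) = 5.97.
Posterior ∝ θ^(−2) · θ^(−8) = θ^(−10) on θ ≥ max(4.6, 5.97) = 5.97.
This density is strictly decreasing in θ, so the posterior mode lies at the lower boundary of the support.

θ̂_MAP = 5.97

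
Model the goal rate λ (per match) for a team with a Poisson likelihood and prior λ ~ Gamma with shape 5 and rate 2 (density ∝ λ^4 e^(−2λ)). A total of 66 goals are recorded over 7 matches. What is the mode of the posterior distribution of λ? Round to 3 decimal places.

λ̂_MAP = 7.778

Σxᵢ = 66, n = 7.
Posterior ∝ λ^4e^(−2λ) · λ^66e^(−7λ) = λ^70e^(−9λ), i.e. Gamma(shape=71, rate=9).
The mode of a Gamma(a, b) with a ≥ 1 (shape–rate) is (a−1)/b = 70/9 ≈ 7.778.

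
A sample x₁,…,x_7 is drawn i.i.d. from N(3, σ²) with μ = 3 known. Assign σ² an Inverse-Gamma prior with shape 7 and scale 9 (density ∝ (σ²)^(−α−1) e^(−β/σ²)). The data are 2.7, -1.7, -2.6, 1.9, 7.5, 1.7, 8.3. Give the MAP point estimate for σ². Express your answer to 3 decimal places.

Sum of squared deviations about the known mean: SS = (2.7−3)² + (-1.7−3)² + (-2.6−3)² + (1.9−3)² + (7.5−3)² + (1.7−3)² + (8.3−3)² = 104.78.
The Normal likelihood contributes (σ²)^(−n/2) exp(−SS/(2σ²)), so the posterior is Inverse-Gamma(α + n/2, β + SS/2) = Inverse-Gamma(10.5, 61.39).
The mode of Inverse-Gamma(a, b) is b/(a+1) = 61.39/11.5 ≈ 5.338.

σ̂²_MAP = 5.338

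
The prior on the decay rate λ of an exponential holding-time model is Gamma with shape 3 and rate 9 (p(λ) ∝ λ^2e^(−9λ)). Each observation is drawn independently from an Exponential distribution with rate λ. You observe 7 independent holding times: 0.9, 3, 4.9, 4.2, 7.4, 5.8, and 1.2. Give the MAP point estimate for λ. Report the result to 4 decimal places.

The Exponential(rate=λ) likelihood is ∝ λ^n e^(−λΣtᵢ). Here n = 7 and Σtᵢ = 0.9 + 3 + 4.9 + 4.2 + 7.4 + 5.8 + 1.2 = 27.4.
Posterior ∝ λ^2e^(−9λ) · λ^7e^(−27.4λ) = λ^9e^(−36.4λ), i.e. Gamma(10, 36.4).
Mode = (a−1)/b = 9/36.4 ≈ 0.2473.

λ̂_MAP = 0.2473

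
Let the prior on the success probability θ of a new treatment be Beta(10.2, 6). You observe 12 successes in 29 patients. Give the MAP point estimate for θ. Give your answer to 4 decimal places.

θ̂_MAP = 0.4907

Prior: Beta(10.2, 6).
Data: 12 successes in 29 trials. The binomial likelihood contributes θ^12(1−θ)^17, so the posterior is Beta(10.2+12, 6+17) = Beta(22.2, 23).
For Beta(a, b) with a, b > 1 the mode is (a−1)/(a+b−2) = 21.2/43.2 ≈ 0.4907.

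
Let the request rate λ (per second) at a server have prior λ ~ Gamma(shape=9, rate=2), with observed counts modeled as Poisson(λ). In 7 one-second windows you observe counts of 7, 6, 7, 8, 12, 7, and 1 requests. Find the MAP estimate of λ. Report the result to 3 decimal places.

Σxᵢ = 7+6+7+8+12+7+1 = 48, with n = 7.
Posterior ∝ λ^8e^(−2λ) · λ^48e^(−7λ) = λ^56e^(−9λ), i.e. Gamma(shape=57, rate=9).
The mode of a Gamma(a, b) with a ≥ 1 (shape–rate) is (a−1)/b = 56/9 ≈ 6.222.

λ̂_MAP = 6.222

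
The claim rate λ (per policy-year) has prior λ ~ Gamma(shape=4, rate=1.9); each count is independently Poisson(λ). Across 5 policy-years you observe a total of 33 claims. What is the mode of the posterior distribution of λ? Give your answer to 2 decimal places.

Σxᵢ = 33, n = 5.
Posterior ∝ λ^3e^(−1.9λ) · λ^33e^(−5λ) = λ^36e^(−6.9λ), i.e. Gamma(shape=37, rate=6.9).
The mode of a Gamma(a, b) with a ≥ 1 (shape–rate) is (a−1)/b = 36/6.9 ≈ 5.22.

λ̂_MAP = 5.22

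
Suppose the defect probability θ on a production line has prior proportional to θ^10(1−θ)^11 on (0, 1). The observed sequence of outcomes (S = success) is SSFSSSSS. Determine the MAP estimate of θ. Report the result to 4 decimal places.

θ̂_MAP = 0.5862

The prior density ∝ θ^10(1−θ)^11 is the kernel of Beta(11, 12).
Data: 7 successes in 8 trials (from the sequence). The binomial likelihood contributes θ^7(1−θ)^1, so the posterior is Beta(11+7, 12+1) = Beta(18, 13).
For Beta(a, b) with a, b > 1 the mode is (a−1)/(a+b−2) = 17/29 ≈ 0.5862.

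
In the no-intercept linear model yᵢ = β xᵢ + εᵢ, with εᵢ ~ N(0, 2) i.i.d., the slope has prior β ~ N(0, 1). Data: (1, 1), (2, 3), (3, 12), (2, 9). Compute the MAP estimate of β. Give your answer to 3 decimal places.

β̂_MAP = 3.050

log p(β | y) = −Σ(yᵢ − βxᵢ)²/(2·2) − β²/(2·1) + const.
Setting the derivative to zero: Σxᵢ(yᵢ − βxᵢ)/2 − β/1 = 0, so β = Σxᵢyᵢ / (Σxᵢ² + σ²/τ²).
Σxᵢyᵢ = 1·1 + 2·3 + 3·12 + 2·9 = 61; Σxᵢ² = 18; σ²/τ² = 2.
β̂_MAP = 61 / (18 + 2) = 61/20 ≈ 3.050.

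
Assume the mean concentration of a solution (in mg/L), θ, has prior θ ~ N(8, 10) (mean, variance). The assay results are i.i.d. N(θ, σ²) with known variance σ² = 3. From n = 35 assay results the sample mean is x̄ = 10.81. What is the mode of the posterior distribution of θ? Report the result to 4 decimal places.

n = 35, x̄ = 10.81.
For a Normal prior and Normal likelihood with known variance, the posterior is Normal; its mode equals its mean, the precision-weighted average.
Prior precision 1/σ₀² = 1/10 = 0.1; data precision n/σ² = 35/3.
θ̂ = (0.1·8 + (35/3)·10.81) / (0.1 + 35/3) = (1523/12)/(353/30) = 7615/706 ≈ 10.7861.

θ̂_MAP = 10.7861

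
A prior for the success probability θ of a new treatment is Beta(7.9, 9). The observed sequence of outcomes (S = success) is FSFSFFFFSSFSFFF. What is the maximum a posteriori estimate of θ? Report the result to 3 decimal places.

Prior: Beta(7.9, 9).
Data: 5 successes in 15 trials (from the sequence). The binomial likelihood contributes θ^5(1−θ)^10, so the posterior is Beta(7.9+5, 9+10) = Beta(12.9, 19).
For Beta(a, b) with a, b > 1 the mode is (a−1)/(a+b−2) = 11.9/29.9 ≈ 0.398.

θ̂_MAP = 0.398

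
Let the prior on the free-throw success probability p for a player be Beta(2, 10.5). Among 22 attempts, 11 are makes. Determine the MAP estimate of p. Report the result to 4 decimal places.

Prior: Beta(2, 10.5).
Data: 11 successes in 22 trials. The binomial likelihood contributes p^11(1−p)^11, so the posterior is Beta(2+11, 10.5+11) = Beta(13, 21.5).
For Beta(a, b) with a, b > 1 the mode is (a−1)/(a+b−2) = 12/32.5 ≈ 0.3692.

p̂_MAP = 0.3692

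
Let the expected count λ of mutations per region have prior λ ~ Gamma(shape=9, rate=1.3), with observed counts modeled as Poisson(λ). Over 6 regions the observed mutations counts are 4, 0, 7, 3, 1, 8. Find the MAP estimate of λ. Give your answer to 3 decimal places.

Σxᵢ = 4+0+7+3+1+8 = 23, with n = 6.
Posterior ∝ λ^8e^(−1.3λ) · λ^23e^(−6λ) = λ^31e^(−7.3λ), i.e. Gamma(shape=32, rate=7.3).
The mode of a Gamma(a, b) with a ≥ 1 (shape–rate) is (a−1)/b = 31/7.3 ≈ 4.247.

λ̂_MAP = 4.247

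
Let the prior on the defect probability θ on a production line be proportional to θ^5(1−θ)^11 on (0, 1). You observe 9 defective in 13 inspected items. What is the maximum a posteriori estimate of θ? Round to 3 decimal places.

The prior density ∝ θ^5(1−θ)^11 is the kernel of Beta(6, 12).
Data: 9 successes in 13 trials. The binomial likelihood contributes θ^9(1−θ)^4, so the posterior is Beta(6+9, 12+4) = Beta(15, 16).
For Beta(a, b) with a, b > 1 the mode is (a−1)/(a+b−2) = 14/29 ≈ 0.483.

θ̂_MAP = 0.483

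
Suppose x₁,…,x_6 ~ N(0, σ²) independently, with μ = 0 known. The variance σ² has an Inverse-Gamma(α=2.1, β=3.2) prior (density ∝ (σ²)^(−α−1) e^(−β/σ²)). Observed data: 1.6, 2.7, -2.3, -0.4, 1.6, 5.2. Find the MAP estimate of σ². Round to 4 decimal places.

Sum of squared deviations about the known mean: SS = (1.6−0)² + (2.7−0)² + (-2.3−0)² + (-0.4−0)² + (1.6−0)² + (5.2−0)² = 44.9.
The Normal likelihood contributes (σ²)^(−n/2) exp(−SS/(2σ²)), so the posterior is Inverse-Gamma(α + n/2, β + SS/2) = Inverse-Gamma(5.1, 25.65).
The mode of Inverse-Gamma(a, b) is b/(a+1) = 25.65/6.1 ≈ 4.2049.

σ̂²_MAP = 4.2049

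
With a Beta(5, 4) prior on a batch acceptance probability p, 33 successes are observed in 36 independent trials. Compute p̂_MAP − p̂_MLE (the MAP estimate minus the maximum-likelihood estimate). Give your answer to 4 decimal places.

MAP − MLE = -0.0562

Posterior is Beta(38, 7); MAP = (38−1)/(45−2) = 37/43 ≈ 0.86047.
MLE ignores the prior: p̂_MLE = k/n = 33/36 ≈ 0.91667.
Difference = 37/43 − 33/36 = -29/516 ≈ -0.0562.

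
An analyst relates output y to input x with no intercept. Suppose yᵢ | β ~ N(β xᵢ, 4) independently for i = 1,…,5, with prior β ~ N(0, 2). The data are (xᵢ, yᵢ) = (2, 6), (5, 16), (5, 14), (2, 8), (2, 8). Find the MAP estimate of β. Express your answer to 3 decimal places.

β̂_MAP = 3.031

log p(β | y) = −Σ(yᵢ − βxᵢ)²/(2·4) − β²/(2·2) + const.
Setting the derivative to zero: Σxᵢ(yᵢ − βxᵢ)/4 − β/2 = 0, so β = Σxᵢyᵢ / (Σxᵢ² + σ²/τ²).
Σxᵢyᵢ = 2·6 + 5·16 + 5·14 + 2·8 + 2·8 = 194; Σxᵢ² = 62; σ²/τ² = 2.
β̂_MAP = 194 / (62 + 2) = 194/64 ≈ 3.031.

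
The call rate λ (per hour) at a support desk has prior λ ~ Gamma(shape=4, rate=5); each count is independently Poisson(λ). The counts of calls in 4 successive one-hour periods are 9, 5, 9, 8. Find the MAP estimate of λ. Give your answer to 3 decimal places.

λ̂_MAP = 3.778

Σxᵢ = 9+5+9+8 = 31, with n = 4.
Posterior ∝ λ^3e^(−5λ) · λ^31e^(−4λ) = λ^34e^(−9λ), i.e. Gamma(shape=35, rate=9).
The mode of a Gamma(a, b) with a ≥ 1 (shape–rate) is (a−1)/b = 34/9 ≈ 3.778.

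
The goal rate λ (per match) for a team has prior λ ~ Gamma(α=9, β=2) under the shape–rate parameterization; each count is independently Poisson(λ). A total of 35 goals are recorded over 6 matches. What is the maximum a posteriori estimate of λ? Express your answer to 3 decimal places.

λ̂_MAP = 5.375

Σxᵢ = 35, n = 6.
Posterior ∝ λ^8e^(−2λ) · λ^35e^(−6λ) = λ^43e^(−8λ), i.e. Gamma(shape=44, rate=8).
The mode of a Gamma(a, b) with a ≥ 1 (shape–rate) is (a−1)/b = 43/8 ≈ 5.375.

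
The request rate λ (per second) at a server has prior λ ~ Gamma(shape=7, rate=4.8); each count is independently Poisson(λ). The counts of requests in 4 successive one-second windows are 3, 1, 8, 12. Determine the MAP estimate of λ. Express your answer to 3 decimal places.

Σxᵢ = 3+1+8+12 = 24, with n = 4.
Posterior ∝ λ^6e^(−4.8λ) · λ^24e^(−4λ) = λ^30e^(−8.8λ), i.e. Gamma(shape=31, rate=8.8).
The mode of a Gamma(a, b) with a ≥ 1 (shape–rate) is (a−1)/b = 30/8.8 ≈ 3.409.

λ̂_MAP = 3.409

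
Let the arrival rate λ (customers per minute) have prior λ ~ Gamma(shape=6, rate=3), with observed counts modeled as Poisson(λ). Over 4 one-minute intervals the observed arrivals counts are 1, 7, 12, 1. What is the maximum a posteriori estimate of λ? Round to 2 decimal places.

Σxᵢ = 1+7+12+1 = 21, with n = 4.
Posterior ∝ λ^5e^(−3λ) · λ^21e^(−4λ) = λ^26e^(−7λ), i.e. Gamma(shape=27, rate=7).
The mode of a Gamma(a, b) with a ≥ 1 (shape–rate) is (a−1)/b = 26/7 ≈ 3.71.

λ̂_MAP = 3.71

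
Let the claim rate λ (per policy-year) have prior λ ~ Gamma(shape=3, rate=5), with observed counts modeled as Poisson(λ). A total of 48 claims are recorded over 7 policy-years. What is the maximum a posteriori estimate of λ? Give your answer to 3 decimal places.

λ̂_MAP = 4.167

Σxᵢ = 48, n = 7.
Posterior ∝ λ^2e^(−5λ) · λ^48e^(−7λ) = λ^50e^(−12λ), i.e. Gamma(shape=51, rate=12).
The mode of a Gamma(a, b) with a ≥ 1 (shape–rate) is (a−1)/b = 50/12 ≈ 4.167.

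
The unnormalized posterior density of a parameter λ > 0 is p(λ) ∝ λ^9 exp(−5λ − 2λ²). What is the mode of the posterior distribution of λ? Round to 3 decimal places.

ℓ'(λ) = 9/λ − 5 − 4λ. Setting this to zero and multiplying by λ: 4λ² + 5λ − 9 = 0.
λ = (−5 + √(5² + 4·4·9)) / (2·4) = (−5 + √169) / 8 = (−5 + 13)/8 = 1.
ℓ''(λ) = −9/λ² − 4 < 0, confirming a maximum.

λ̂_MAP = 1.000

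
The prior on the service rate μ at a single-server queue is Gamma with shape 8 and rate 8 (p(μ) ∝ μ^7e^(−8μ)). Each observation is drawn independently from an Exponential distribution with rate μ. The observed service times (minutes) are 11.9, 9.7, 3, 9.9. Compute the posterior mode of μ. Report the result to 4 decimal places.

The Exponential(rate=μ) likelihood is ∝ μ^n e^(−μΣtᵢ). Here n = 4 and Σtᵢ = 11.9 + 9.7 + 3 + 9.9 = 34.5.
Posterior ∝ μ^7e^(−8μ) · μ^4e^(−34.5μ) = μ^11e^(−42.5μ), i.e. Gamma(12, 42.5).
Mode = (a−1)/b = 11/42.5 ≈ 0.2588.

μ̂_MAP = 0.2588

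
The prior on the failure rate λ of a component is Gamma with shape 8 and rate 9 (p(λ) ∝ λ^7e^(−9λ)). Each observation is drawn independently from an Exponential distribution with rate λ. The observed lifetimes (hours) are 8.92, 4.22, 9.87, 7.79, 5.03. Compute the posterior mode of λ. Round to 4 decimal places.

λ̂_MAP = 0.2677

The Exponential(rate=λ) likelihood is ∝ λ^n e^(−λΣtᵢ). Here n = 5 and Σtᵢ = 8.92 + 4.22 + 9.87 + 7.79 + 5.03 = 35.83.
Posterior ∝ λ^7e^(−9λ) · λ^5e^(−35.83λ) = λ^12e^(−44.83λ), i.e. Gamma(13, 44.83).
Mode = (a−1)/b = 12/44.83 ≈ 0.2677.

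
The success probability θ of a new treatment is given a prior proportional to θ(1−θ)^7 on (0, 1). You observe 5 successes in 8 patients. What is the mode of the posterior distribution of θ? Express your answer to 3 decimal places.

The prior density ∝ θ(1−θ)^7 is the kernel of Beta(2, 8).
Data: 5 successes in 8 trials. The binomial likelihood contributes θ^5(1−θ)^3, so the posterior is Beta(2+5, 8+3) = Beta(7, 11).
For Beta(a, b) with a, b > 1 the mode is (a−1)/(a+b−2) = 6/16 ≈ 0.375.

θ̂_MAP = 0.375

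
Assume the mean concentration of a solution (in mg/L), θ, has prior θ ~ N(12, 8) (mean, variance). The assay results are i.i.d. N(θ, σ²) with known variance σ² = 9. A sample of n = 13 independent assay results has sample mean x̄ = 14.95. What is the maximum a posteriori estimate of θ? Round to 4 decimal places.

θ̂_MAP = 14.7150

n = 13, x̄ = 14.95.
For a Normal prior and Normal likelihood with known variance, the posterior is Normal; its mode equals its mean, the precision-weighted average.
Prior precision 1/σ₀² = 1/8 = 0.125; data precision n/σ² = 13/9.
θ̂ = (0.125·12 + (13/9)·14.95) / (0.125 + 13/9) = (4157/180)/(113/72) = 8314/565 ≈ 14.7150.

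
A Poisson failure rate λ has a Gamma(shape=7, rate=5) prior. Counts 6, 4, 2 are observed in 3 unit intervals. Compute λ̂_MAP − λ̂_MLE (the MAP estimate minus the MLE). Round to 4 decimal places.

MAP − MLE = -1.7500

Σxᵢ = 12. Posterior is Gamma(19, 8); MAP = (19−1)/8 = 18/8 ≈ 2.25000.
MLE = x̄ = 12/3 ≈ 4.00000.
Difference = 18/8 − 12/3 = -7/4 ≈ -1.7500.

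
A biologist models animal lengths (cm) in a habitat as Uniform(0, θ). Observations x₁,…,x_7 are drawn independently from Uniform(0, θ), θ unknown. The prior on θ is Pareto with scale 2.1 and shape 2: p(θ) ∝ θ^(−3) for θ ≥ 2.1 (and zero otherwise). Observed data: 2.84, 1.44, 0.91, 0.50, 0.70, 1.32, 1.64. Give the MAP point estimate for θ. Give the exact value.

The Uniform(0, θ) likelihood is θ^(−n) for θ ≥ max(xᵢ), zero otherwise. Here max(xᵢ) = 2.84.
Posterior ∝ θ^(−3) · θ^(−7) = θ^(−10) on θ ≥ max(2.1, 2.84) = 2.84.
This density is strictly decreasing in θ, so the posterior mode lies at the lower boundary of the support.

θ̂_MAP = 2.84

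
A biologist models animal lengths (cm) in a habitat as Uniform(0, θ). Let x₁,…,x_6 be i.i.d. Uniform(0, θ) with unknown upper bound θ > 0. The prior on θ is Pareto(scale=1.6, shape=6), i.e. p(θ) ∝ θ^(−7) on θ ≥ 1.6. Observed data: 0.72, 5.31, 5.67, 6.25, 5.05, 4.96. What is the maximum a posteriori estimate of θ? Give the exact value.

The Uniform(0, θ) likelihood is θ^(−n) for θ ≥ max(xᵢ), zero otherwise. Here max(xᵢ) = 6.25.
Posterior ∝ θ^(−7) · θ^(−6) = θ^(−13) on θ ≥ max(1.6, 6.25) = 6.25.
This density is strictly decreasing in θ, so the posterior mode lies at the lower boundary of the support.

θ̂_MAP = 6.25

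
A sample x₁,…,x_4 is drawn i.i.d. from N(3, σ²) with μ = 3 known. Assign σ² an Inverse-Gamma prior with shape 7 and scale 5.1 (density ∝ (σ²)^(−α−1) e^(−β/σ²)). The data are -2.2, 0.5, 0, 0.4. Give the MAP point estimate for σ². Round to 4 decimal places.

Sum of squared deviations about the known mean: SS = (-2.2−3)² + (0.5−3)² + (0−3)² + (0.4−3)² = 49.05.
The Normal likelihood contributes (σ²)^(−n/2) exp(−SS/(2σ²)), so the posterior is Inverse-Gamma(α + n/2, β + SS/2) = Inverse-Gamma(9, 29.625).
The mode of Inverse-Gamma(a, b) is b/(a+1) = 29.625/10 ≈ 2.9625.

σ̂²_MAP = 2.9625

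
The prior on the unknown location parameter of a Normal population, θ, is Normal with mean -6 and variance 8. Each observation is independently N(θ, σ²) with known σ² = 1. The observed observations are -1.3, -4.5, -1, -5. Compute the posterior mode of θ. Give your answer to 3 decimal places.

θ̂_MAP = -3.042

n = 4; x̄ = ((-1.3) + (-4.5) + (-1) + (-5))/4 = -11.8/4 = -2.95.
For a Normal prior and Normal likelihood with known variance, the posterior is Normal; its mode equals its mean, the precision-weighted average.
Prior precision 1/σ₀² = 1/8 = 0.125; data precision n/σ² = 4/1 = 4.
θ̂ = (0.125·(-6) + 4·(-2.95)) / (0.125 + 4) = (-12.55)/4.125 = -502/165 ≈ -3.042.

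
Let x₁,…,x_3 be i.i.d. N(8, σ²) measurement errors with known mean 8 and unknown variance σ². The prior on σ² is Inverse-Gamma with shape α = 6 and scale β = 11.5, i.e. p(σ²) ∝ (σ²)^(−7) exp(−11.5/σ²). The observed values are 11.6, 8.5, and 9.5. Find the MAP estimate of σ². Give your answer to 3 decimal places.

σ̂²_MAP = 2.262

Sum of squared deviations about the known mean: SS = (11.6−8)² + (8.5−8)² + (9.5−8)² = 15.46.
The Normal likelihood contributes (σ²)^(−n/2) exp(−SS/(2σ²)), so the posterior is Inverse-Gamma(α + n/2, β + SS/2) = Inverse-Gamma(7.5, 19.23).
The mode of Inverse-Gamma(a, b) is b/(a+1) = 19.23/8.5 ≈ 2.262.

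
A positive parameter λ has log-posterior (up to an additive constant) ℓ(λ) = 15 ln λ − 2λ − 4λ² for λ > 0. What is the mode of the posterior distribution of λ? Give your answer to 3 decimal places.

ℓ'(λ) = 15/λ − 2 − 8λ. Setting this to zero and multiplying by λ: 8λ² + 2λ − 15 = 0.
λ = (−2 + √(2² + 4·8·15)) / (2·8) = (−2 + √484) / 16 = (−2 + 22)/16 = 5/4.
ℓ''(λ) = −15/λ² − 8 < 0, confirming a maximum.

λ̂_MAP = 1.250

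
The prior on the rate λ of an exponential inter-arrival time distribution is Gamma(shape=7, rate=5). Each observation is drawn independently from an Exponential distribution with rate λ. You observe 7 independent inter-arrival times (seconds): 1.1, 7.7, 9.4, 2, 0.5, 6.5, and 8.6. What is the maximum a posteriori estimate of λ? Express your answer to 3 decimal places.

λ̂_MAP = 0.319

The Exponential(rate=λ) likelihood is ∝ λ^n e^(−λΣtᵢ). Here n = 7 and Σtᵢ = 1.1 + 7.7 + 9.4 + 2 + 0.5 + 6.5 + 8.6 = 35.8.
Posterior ∝ λ^6e^(−5λ) · λ^7e^(−35.8λ) = λ^13e^(−40.8λ), i.e. Gamma(14, 40.8).
Mode = (a−1)/b = 13/40.8 ≈ 0.319.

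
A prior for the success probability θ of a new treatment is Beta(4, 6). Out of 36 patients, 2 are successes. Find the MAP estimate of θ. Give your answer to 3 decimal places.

Prior: Beta(4, 6).
Data: 2 successes in 36 trials. The binomial likelihood contributes θ^2(1−θ)^34, so the posterior is Beta(4+2, 6+34) = Beta(6, 40).
For Beta(a, b) with a, b > 1 the mode is (a−1)/(a+b−2) = 5/44 ≈ 0.114.

θ̂_MAP = 0.114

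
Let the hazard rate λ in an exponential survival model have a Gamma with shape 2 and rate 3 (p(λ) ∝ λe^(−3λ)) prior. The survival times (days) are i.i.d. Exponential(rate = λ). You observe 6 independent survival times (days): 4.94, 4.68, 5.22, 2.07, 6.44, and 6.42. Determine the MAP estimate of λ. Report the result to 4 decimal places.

λ̂_MAP = 0.2136

The Exponential(rate=λ) likelihood is ∝ λ^n e^(−λΣtᵢ). Here n = 6 and Σtᵢ = 4.94 + 4.68 + 5.22 + 2.07 + 6.44 + 6.42 = 29.77.
Posterior ∝ λe^(−3λ) · λ^6e^(−29.77λ) = λ^7e^(−32.77λ), i.e. Gamma(8, 32.77).
Mode = (a−1)/b = 7/32.77 ≈ 0.2136.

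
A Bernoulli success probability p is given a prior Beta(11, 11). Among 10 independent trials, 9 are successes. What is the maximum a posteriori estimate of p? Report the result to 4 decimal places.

Prior: Beta(11, 11).
Data: 9 successes in 10 trials. The binomial likelihood contributes p^9(1−p)^1, so the posterior is Beta(11+9, 11+1) = Beta(20, 12).
For Beta(a, b) with a, b > 1 the mode is (a−1)/(a+b−2) = 19/30 ≈ 0.6333.

p̂_MAP = 0.6333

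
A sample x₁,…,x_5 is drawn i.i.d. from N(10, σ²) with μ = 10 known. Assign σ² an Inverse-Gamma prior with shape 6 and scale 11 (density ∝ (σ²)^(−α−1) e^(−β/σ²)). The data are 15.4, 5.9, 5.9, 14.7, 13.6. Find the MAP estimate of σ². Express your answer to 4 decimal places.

Sum of squared deviations about the known mean: SS = (15.4−10)² + (5.9−10)² + (5.9−10)² + (14.7−10)² + (13.6−10)² = 97.83.
The Normal likelihood contributes (σ²)^(−n/2) exp(−SS/(2σ²)), so the posterior is Inverse-Gamma(α + n/2, β + SS/2) = Inverse-Gamma(8.5, 59.915).
The mode of Inverse-Gamma(a, b) is b/(a+1) = 59.915/9.5 ≈ 6.3068.

σ̂²_MAP = 6.3068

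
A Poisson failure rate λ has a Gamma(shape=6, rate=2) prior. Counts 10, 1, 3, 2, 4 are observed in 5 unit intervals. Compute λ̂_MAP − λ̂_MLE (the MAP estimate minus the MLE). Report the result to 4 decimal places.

MAP − MLE = -0.4286

Σxᵢ = 20. Posterior is Gamma(26, 7); MAP = (26−1)/7 = 25/7 ≈ 3.57143.
MLE = x̄ = 20/5 ≈ 4.00000.
Difference = 25/7 − 20/5 = -3/7 ≈ -0.4286.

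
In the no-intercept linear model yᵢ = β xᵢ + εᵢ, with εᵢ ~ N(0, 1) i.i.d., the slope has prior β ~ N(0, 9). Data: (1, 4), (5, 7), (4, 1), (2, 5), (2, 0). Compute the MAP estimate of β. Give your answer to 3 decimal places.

β̂_MAP = 1.058

log p(β | y) = −Σ(yᵢ − βxᵢ)²/(2·1) − β²/(2·9) + const.
Setting the derivative to zero: Σxᵢ(yᵢ − βxᵢ)/1 − β/9 = 0, so β = Σxᵢyᵢ / (Σxᵢ² + σ²/τ²).
Σxᵢyᵢ = 1·4 + 5·7 + 4·1 + 2·5 + 2·0 = 53; Σxᵢ² = 50; σ²/τ² = 1/9.
β̂_MAP = 53 / (50 + 1/9) = 53/(451/9) = 477/451 ≈ 1.058.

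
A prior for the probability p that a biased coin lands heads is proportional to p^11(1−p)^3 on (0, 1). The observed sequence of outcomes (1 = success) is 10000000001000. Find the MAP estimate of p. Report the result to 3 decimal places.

The prior density ∝ p^11(1−p)^3 is the kernel of Beta(12, 4).
Data: 2 successes in 14 trials (from the sequence). The binomial likelihood contributes p^2(1−p)^12, so the posterior is Beta(12+2, 4+12) = Beta(14, 16).
For Beta(a, b) with a, b > 1 the mode is (a−1)/(a+b−2) = 13/28 ≈ 0.464.

p̂_MAP = 0.464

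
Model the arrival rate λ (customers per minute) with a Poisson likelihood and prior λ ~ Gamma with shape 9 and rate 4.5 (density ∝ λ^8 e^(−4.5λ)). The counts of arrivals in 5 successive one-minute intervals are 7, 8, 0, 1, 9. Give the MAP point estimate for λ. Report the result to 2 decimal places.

λ̂_MAP = 3.47

Σxᵢ = 7+8+0+1+9 = 25, with n = 5.
Posterior ∝ λ^8e^(−4.5λ) · λ^25e^(−5λ) = λ^33e^(−9.5λ), i.e. Gamma(shape=34, rate=9.5).
The mode of a Gamma(a, b) with a ≥ 1 (shape–rate) is (a−1)/b = 33/9.5 ≈ 3.47.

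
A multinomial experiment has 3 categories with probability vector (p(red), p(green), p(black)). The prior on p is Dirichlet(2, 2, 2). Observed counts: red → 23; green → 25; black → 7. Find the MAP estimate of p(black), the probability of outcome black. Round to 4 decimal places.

MAP estimate of p(black) = 0.1379

The posterior is Dirichlet(αᵢ + nᵢ) = Dirichlet(25, 27, 9).
For a Dirichlet(a₁,…,a_K) with all aᵢ > 1, the mode has j-th component (aⱼ − 1)/(Σaᵢ − K).
Here Σaᵢ = 61 and K = 3, so p(black) = (9 − 1)/(61 − 3) = 8/58 ≈ 0.1379.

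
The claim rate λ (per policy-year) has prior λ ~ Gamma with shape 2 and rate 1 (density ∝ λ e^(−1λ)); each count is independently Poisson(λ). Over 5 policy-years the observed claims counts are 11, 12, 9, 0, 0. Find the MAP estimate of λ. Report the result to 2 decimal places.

Σxᵢ = 11+12+9+0+0 = 32, with n = 5.
Posterior ∝ λe^(−1λ) · λ^32e^(−5λ) = λ^33e^(−6λ), i.e. Gamma(shape=34, rate=6).
The mode of a Gamma(a, b) with a ≥ 1 (shape–rate) is (a−1)/b = 33/6 ≈ 5.50.

λ̂_MAP = 5.50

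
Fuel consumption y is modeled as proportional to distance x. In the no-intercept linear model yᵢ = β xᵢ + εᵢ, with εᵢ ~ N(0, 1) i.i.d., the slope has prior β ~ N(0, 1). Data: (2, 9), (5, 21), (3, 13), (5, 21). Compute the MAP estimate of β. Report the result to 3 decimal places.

log p(β | y) = −Σ(yᵢ − βxᵢ)²/(2·1) − β²/(2·1) + const.
Setting the derivative to zero: Σxᵢ(yᵢ − βxᵢ)/1 − β/1 = 0, so β = Σxᵢyᵢ / (Σxᵢ² + σ²/τ²).
Σxᵢyᵢ = 2·9 + 5·21 + 3·13 + 5·21 = 267; Σxᵢ² = 63; σ²/τ² = 1.
β̂_MAP = 267 / (63 + 1) = 267/64 ≈ 4.172.

β̂_MAP = 4.172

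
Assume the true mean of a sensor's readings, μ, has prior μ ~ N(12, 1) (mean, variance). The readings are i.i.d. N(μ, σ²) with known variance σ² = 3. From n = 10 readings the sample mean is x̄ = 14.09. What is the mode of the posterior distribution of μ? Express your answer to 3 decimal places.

n = 10, x̄ = 14.09.
For a Normal prior and Normal likelihood with known variance, the posterior is Normal; its mode equals its mean, the precision-weighted average.
Prior precision 1/σ₀² = 1/1 = 1; data precision n/σ² = 10/3.
μ̂ = (1·12 + (10/3)·14.09) / (1 + 10/3) = (1769/30)/(13/3) = 1769/130 ≈ 13.608.

μ̂_MAP = 13.608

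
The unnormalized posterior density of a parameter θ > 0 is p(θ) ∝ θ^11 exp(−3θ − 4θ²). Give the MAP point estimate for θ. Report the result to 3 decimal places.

ℓ'(θ) = 11/θ − 3 − 8θ. Setting this to zero and multiplying by θ: 8θ² + 3θ − 11 = 0.
θ = (−3 + √(3² + 4·8·11)) / (2·8) = (−3 + √361) / 16 = (−3 + 19)/16 = 1.
ℓ''(θ) = −11/θ² − 8 < 0, confirming a maximum.

θ̂_MAP = 1.000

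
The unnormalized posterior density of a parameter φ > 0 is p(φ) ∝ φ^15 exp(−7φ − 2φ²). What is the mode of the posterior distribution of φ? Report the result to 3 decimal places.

φ̂_MAP = 1.250

ℓ'(φ) = 15/φ − 7 − 4φ. Setting this to zero and multiplying by φ: 4φ² + 7φ − 15 = 0.
φ = (−7 + √(7² + 4·4·15)) / (2·4) = (−7 + √289) / 8 = (−7 + 17)/8 = 5/4.
ℓ''(φ) = −15/φ² − 4 < 0, confirming a maximum.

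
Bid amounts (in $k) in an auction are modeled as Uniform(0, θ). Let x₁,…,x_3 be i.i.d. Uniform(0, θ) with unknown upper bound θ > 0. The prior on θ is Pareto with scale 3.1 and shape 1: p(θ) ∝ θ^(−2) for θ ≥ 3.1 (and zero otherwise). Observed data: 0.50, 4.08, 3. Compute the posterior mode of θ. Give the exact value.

θ̂_MAP = 4.08

The Uniform(0, θ) likelihood is θ^(−n) for θ ≥ max(xᵢ), zero otherwise. Here max(xᵢ) = 4.08.
Posterior ∝ θ^(−2) · θ^(−3) = θ^(−5) on θ ≥ max(3.1, 4.08) = 4.08.
This density is strictly decreasing in θ, so the posterior mode lies at the lower boundary of the support.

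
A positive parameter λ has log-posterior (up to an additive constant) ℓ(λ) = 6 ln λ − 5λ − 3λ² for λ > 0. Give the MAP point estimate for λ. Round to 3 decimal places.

λ̂_MAP = 0.667

ℓ'(λ) = 6/λ − 5 − 6λ. Setting this to zero and multiplying by λ: 6λ² + 5λ − 6 = 0.
λ = (−5 + √(5² + 4·6·6)) / (2·6) = (−5 + √169) / 12 = (−5 + 13)/12 = 2/3.
ℓ''(λ) = −6/λ² − 6 < 0, confirming a maximum.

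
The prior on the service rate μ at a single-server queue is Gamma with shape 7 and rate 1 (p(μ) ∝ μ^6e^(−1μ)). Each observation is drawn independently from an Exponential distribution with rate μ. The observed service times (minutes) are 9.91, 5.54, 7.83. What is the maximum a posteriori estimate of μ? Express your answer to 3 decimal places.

The Exponential(rate=μ) likelihood is ∝ μ^n e^(−μΣtᵢ). Here n = 3 and Σtᵢ = 9.91 + 5.54 + 7.83 = 23.28.
Posterior ∝ μ^6e^(−1μ) · μ^3e^(−23.28μ) = μ^9e^(−24.28μ), i.e. Gamma(10, 24.28).
Mode = (a−1)/b = 9/24.28 ≈ 0.371.

μ̂_MAP = 0.371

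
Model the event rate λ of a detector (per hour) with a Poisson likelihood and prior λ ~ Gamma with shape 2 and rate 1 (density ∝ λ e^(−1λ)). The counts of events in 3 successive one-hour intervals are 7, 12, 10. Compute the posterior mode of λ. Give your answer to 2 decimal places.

λ̂_MAP = 7.50

Σxᵢ = 7+12+10 = 29, with n = 3.
Posterior ∝ λe^(−1λ) · λ^29e^(−3λ) = λ^30e^(−4λ), i.e. Gamma(shape=31, rate=4).
The mode of a Gamma(a, b) with a ≥ 1 (shape–rate) is (a−1)/b = 30/4 ≈ 7.50.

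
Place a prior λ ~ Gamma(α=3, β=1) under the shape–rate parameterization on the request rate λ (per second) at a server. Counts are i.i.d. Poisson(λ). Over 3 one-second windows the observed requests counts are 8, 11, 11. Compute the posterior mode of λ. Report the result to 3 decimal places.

Σxᵢ = 8+11+11 = 30, with n = 3.
Posterior ∝ λ^2e^(−1λ) · λ^30e^(−3λ) = λ^32e^(−4λ), i.e. Gamma(shape=33, rate=4).
The mode of a Gamma(a, b) with a ≥ 1 (shape–rate) is (a−1)/b = 32/4 ≈ 8.000.

λ̂_MAP = 8.000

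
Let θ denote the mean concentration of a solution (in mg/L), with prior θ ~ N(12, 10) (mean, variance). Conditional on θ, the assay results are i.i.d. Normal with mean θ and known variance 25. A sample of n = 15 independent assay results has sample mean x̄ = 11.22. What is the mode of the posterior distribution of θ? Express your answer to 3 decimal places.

n = 15, x̄ = 11.22.
For a Normal prior and Normal likelihood with known variance, the posterior is Normal; its mode equals its mean, the precision-weighted average.
Prior precision 1/σ₀² = 1/10 = 0.1; data precision n/σ² = 15/25 = 0.6.
θ̂ = (0.1·12 + 0.6·11.22) / (0.1 + 0.6) = 7.932/0.7 = 1983/175 ≈ 11.331.

θ̂_MAP = 11.331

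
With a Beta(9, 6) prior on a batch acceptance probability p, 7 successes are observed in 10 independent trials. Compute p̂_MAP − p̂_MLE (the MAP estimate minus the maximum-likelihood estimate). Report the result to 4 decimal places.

MAP − MLE = -0.0478

Posterior is Beta(16, 9); MAP = (16−1)/(25−2) = 15/23 ≈ 0.65217.
MLE ignores the prior: p̂_MLE = k/n = 7/10 ≈ 0.70000.
Difference = 15/23 − 7/10 = -11/230 ≈ -0.0478.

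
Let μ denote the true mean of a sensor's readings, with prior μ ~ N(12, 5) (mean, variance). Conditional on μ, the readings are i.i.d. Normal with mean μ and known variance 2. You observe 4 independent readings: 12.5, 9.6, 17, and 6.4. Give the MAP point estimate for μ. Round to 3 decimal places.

μ̂_MAP = 11.432

n = 4; x̄ = (12.5 + 9.6 + 17 + 6.4)/4 = 45.5/4 = 11.375.
For a Normal prior and Normal likelihood with known variance, the posterior is Normal; its mode equals its mean, the precision-weighted average.
Prior precision 1/σ₀² = 1/5 = 0.2; data precision n/σ² = 4/2 = 2.
μ̂ = (0.2·12 + 2·11.375) / (0.2 + 2) = 25.15/2.2 = 503/44 ≈ 11.432.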